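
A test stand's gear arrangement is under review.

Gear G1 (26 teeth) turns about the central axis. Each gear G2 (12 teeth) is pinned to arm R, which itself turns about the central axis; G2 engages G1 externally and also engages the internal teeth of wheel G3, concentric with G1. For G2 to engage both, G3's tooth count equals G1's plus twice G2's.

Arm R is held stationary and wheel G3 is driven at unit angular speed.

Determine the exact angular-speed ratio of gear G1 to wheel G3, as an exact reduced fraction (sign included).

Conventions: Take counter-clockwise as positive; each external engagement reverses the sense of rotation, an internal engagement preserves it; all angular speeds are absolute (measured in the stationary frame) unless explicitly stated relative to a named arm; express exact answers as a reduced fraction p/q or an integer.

-25/13

class = planetary set [G3 = 26+2·12 = 50; Willis about the carrier]
ring teeth: 26 + 2·12 = 50
26(ω_sun−ω_arm) = −50(ω_ring−ω_arm),  ω_arm = 0, ω_ring = 1
ω_sun = 0 − (50/26)(1−0) = -25/13
ω_out/ω_in = -25/13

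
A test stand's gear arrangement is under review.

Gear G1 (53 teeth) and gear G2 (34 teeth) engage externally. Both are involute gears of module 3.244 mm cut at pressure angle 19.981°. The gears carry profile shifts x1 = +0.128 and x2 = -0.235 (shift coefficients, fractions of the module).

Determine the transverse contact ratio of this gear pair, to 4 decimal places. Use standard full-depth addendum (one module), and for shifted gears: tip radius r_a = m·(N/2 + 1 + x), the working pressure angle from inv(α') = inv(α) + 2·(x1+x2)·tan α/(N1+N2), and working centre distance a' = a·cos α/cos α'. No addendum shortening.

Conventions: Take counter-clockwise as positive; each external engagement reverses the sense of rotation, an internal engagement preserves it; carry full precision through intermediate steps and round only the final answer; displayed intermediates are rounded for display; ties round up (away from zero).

1.7556

class = single-mesh tooth geometry [involute pair 53T × 34T, m = 3.244]
base radii: r_b1 = 80.791362, r_b2 = 51.828421
tip radii: r_a1 = 89.625232, r_a2 = 57.629660
inv(α') = inv(19.981°) + 2·(+0.128-0.235)·tan α/(53+34) = 0.01396614  ⇒  α' = 19.58494°
a' = a·cos α / cos α' = 141.1140·cos 19.981°/cos 19.58494° = 140.763572
action lengths: √(r_a1²−r_b1²) = 38.799976, √(r_a2²−r_b2²) = 25.199058
base pitch p_b = π·m·cos α = 9.577870
CR = (38.799976 + 25.199058 − 140.763572·sin 19.58494°)/9.577870 = 1.755562
contact ratio ≈ 1.7556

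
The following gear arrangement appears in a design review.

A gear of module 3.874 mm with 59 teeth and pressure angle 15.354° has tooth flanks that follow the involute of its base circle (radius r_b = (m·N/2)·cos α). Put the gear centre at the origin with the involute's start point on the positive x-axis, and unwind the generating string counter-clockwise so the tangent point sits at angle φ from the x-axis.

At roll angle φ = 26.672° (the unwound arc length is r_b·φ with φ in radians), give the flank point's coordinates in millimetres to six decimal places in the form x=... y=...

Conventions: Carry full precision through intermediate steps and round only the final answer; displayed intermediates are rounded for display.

recognized (one wheel, involute flank): single-mesh tooth geometry, m = 3.874, N = 59
pitch radius r_p = m·N/2 = 3.874·59/2 = 114.283000
base radius r_b = r_p·cos α = 114.283000·cos 15.354° = 110.204045
roll angle φ = 26.672° = 0.46551422 rad
x = r_b·(cos φ + φ·sin φ) = 121.505688
y = r_b·(sin φ − φ·cos φ) = 3.626056

x=121.505688 y=3.626056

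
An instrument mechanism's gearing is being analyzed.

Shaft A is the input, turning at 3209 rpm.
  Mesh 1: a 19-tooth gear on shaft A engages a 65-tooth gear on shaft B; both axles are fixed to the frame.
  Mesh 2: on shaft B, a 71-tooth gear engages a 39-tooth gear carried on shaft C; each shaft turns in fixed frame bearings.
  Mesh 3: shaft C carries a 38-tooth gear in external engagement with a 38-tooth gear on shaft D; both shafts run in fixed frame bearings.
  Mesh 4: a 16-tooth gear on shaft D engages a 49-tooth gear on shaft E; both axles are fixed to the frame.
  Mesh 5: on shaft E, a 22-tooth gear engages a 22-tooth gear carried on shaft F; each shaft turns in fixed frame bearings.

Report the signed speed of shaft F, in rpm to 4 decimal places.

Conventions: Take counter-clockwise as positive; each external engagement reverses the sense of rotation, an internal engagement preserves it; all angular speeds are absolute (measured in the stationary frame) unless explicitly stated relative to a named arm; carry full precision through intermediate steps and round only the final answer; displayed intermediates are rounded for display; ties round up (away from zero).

topology: fixed-axis compound train — 5 meshes, A→F
mesh 1 [19T→65T]: ω = 3209.0000×19/65 = 938.0154 rpm, sense flips to −
mesh 2 [71T→39T]: ω = 938.0154×71/39 = 1707.6690 rpm, sense flips to +
mesh 3 [38T→38T]: ω = 1707.6690×38/38 = 1707.6690 rpm, sense flips to −
mesh 4 [16T→49T]: ω = 1707.6690×16/49 = 557.6062 rpm, sense flips to +
mesh 5 [22T→22T]: ω = 557.6062×22/22 = 557.6062 rpm, sense flips to −
signed output speed = -557.6062 rpm

-557.6062 rpm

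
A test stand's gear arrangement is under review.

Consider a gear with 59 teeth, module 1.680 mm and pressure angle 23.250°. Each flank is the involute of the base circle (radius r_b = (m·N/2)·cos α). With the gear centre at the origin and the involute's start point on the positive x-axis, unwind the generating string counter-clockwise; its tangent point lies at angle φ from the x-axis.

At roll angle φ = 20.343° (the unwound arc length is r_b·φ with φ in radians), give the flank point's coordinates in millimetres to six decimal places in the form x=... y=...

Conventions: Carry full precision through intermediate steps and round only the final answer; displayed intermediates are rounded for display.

x=48.315608 y=0.670840

class = single-mesh tooth geometry [base-circle involute, m = 1.680, 59T]
pitch radius r_p = m·N/2 = 1.680·59/2 = 49.560000
base radius r_b = r_p·cos α = 49.560000·cos 23.250° = 45.535292
roll angle φ = 20.343° = 0.35505233 rad
x = r_b·(cos φ + φ·sin φ) = 48.315608
y = r_b·(sin φ − φ·cos φ) = 0.670840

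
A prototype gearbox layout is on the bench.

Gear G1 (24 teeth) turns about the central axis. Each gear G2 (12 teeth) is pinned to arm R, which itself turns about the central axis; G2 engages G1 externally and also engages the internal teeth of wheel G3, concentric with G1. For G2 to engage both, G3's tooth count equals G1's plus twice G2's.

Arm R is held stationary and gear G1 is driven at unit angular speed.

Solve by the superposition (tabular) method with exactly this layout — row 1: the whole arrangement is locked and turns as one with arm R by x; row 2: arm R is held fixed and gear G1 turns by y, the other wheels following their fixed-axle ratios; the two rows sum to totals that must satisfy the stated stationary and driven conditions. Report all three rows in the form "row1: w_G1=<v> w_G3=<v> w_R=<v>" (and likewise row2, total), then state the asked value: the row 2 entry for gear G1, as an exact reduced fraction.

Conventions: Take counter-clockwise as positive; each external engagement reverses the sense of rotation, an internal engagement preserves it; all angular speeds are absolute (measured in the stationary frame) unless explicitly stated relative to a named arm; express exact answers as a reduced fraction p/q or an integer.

row1: w_G1=0 w_G3=0 w_R=0
row2: w_G1=1 w_G3=-1/2 w_R=0
total: w_G1=1 w_G3=-1/2 w_R=0
asked value: 1

topology: planetary set — G1 24T / G2 12T / G3 48T, arm = carrier (Willis)
row 1: whole set turns with the arm by x
row 2 — arm fixed, fixed-axis ratios: sun y, ring −(24/48)·y, arm 0
boundary: total ω_arm = x = 0 and total ω_sun = x + y = 1  ⇒  y = 1, x = 0
row 2 ring = −(24/48)·1 = -1/2
totals (row 1 + row 2): sun 0 + 1 = 1, ring 0 + (-1/2) = -1/2, arm 0 + 0 = 0
asked cell (row2, sun) = 1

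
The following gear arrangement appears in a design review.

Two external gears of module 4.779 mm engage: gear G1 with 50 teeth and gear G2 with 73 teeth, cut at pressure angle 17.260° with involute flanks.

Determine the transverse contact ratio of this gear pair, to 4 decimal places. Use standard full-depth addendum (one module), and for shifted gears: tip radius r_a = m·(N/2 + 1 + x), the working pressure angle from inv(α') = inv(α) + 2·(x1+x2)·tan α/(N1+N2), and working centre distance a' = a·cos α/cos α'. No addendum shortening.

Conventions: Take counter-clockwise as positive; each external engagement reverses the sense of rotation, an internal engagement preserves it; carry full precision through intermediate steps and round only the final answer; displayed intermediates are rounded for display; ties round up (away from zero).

1.9598

topology: single-mesh involute geometry — m = 4.779, 50T/73T pair
base radii: r_b1 = 114.094823, r_b2 = 166.578441
tip radii: r_a1 = 124.254000, r_a2 = 179.212500
no profile shift: α' = α, a' = a
action lengths: √(r_a1²−r_b1²) = 49.208007, √(r_a2²−r_b2²) = 66.096469
base pitch p_b = π·m·cos α = 14.337578
CR = (49.208007 + 66.096469 − 293.908500·sin 17.26000°)/14.337578 = 1.959843
contact ratio ≈ 1.9598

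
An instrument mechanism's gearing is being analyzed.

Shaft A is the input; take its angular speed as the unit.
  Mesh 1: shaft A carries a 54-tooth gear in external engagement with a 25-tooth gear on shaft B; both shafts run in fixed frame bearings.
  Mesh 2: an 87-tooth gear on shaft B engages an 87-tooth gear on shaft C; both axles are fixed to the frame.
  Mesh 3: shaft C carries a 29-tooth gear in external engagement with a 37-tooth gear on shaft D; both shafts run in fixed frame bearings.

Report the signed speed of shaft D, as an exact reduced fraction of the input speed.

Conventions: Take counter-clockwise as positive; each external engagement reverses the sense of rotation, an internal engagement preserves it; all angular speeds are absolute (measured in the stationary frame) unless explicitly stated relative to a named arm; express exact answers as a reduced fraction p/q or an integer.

-1566/925

3-mesh fixed-axis compound train (all bearings frame-fixed)
mesh 1 [54T→25T]: |ω|/ω_in = 1×54/25 = 54/25, sense flips to −
mesh 2 [87T→87T]: |ω|/ω_in = (54/25)×87/87 = 54/25, sense flips to +
mesh 3 [29T→37T]: |ω|/ω_in = (54/25)×29/37 = 1566/925, sense flips to −
signed output speed (× input speed) = -1566/925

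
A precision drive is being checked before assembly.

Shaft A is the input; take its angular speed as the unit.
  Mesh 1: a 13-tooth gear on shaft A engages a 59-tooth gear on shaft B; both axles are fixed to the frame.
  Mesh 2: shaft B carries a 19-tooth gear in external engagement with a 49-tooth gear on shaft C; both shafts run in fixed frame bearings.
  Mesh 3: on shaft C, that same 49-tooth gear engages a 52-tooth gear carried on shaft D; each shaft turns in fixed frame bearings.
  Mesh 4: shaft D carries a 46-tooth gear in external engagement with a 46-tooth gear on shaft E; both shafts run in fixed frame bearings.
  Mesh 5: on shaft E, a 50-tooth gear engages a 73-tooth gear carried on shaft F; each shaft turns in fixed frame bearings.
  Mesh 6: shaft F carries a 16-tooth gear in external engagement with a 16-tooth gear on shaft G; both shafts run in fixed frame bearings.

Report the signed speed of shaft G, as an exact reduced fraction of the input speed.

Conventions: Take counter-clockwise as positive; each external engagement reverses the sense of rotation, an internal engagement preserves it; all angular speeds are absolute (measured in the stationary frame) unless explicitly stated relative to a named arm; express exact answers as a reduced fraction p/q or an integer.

475/8614

6-mesh fixed-axis compound train (all bearings frame-fixed)
mesh 1 [13T→59T]: |ω|/ω_in = 1×13/59 = 13/59, sense flips to −
mesh 2 [19T→49T]: |ω|/ω_in = (13/59)×19/49 = 247/2891, sense flips to +
mesh 3 [49T→52T]: |ω|/ω_in = (247/2891)×49/52 = 19/236, sense flips to −
mesh 4 [46T→46T]: |ω|/ω_in = (19/236)×46/46 = 19/236, sense flips to +
mesh 5 [50T→73T]: |ω|/ω_in = (19/236)×50/73 = 475/8614, sense flips to −
mesh 6 [16T→16T]: |ω|/ω_in = (475/8614)×16/16 = 475/8614, sense flips to +
signed output speed (× input speed) = 475/8614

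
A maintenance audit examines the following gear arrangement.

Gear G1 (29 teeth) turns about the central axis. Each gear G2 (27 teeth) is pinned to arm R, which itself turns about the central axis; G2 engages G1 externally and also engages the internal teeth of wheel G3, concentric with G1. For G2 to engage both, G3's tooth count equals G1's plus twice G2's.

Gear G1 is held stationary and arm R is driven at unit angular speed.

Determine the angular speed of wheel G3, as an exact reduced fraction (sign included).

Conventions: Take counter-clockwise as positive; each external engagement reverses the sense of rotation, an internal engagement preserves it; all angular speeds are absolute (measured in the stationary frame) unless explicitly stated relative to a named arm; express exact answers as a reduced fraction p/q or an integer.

112/83

class = planetary set [G3 = 29+2·27 = 83; Willis about the carrier]
ring teeth: 29 + 2·27 = 83
29(ω_sun−ω_arm) = −83(ω_ring−ω_arm),  ω_sun = 0, ω_arm = 1
ω_ring = 1 − (29/83)(0−1) = 112/83
exact speed ratio = 112/83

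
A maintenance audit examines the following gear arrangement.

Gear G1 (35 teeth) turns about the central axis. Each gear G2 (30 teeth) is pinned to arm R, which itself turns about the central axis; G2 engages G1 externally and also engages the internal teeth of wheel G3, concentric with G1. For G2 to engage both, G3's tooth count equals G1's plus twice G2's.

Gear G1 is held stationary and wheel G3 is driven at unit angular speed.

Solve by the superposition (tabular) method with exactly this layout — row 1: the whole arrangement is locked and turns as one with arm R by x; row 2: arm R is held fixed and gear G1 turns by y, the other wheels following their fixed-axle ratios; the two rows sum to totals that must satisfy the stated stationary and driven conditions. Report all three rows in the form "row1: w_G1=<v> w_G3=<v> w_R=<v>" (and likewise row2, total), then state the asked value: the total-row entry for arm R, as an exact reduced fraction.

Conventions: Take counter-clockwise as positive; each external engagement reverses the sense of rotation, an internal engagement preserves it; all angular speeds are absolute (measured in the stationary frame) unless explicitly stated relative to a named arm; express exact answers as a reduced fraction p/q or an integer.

class = planetary set [G3 = 35+2·30 = 95; Willis about the carrier]
row 1: whole set turns with the arm by x
row 2: sun turns y, ring = −(35/95)·y, arm 0
boundary: total ω_sun = x + y = 0 and total ω_ring = x − (35/95)·y = 1  ⇒  y = -19/26, x = 19/26
row 2 ring = −(35/95)·(-19/26) = 7/26
totals (row 1 + row 2): sun 19/26 + (-19/26) = 0, ring 19/26 + 7/26 = 1, arm 19/26 + 0 = 19/26
asked cell (total, arm) = 19/26

row1: w_G1=19/26 w_G3=19/26 w_R=19/26
row2: w_G1=-19/26 w_G3=7/26 w_R=0
total: w_G1=0 w_G3=1 w_R=19/26
asked value: 19/26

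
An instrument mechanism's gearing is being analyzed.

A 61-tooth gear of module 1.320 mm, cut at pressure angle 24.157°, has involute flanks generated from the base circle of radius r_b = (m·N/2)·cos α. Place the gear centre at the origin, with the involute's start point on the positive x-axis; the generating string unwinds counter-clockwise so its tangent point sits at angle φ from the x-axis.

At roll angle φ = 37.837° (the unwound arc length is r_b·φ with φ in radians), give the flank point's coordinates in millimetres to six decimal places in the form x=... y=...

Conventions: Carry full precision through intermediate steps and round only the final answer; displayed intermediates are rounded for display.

single-mesh involute tooth geometry (61T wheel at module 1.320)
pitch radius r_p = m·N/2 = 1.320·61/2 = 40.260000
base radius r_b = r_p·cos α = 40.260000·cos 24.157° = 36.734331
roll angle φ = 37.837° = 0.66038023 rad
x = r_b·(cos φ + φ·sin φ) = 43.891929
y = r_b·(sin φ − φ·cos φ) = 3.375001

x=43.891929 y=3.375001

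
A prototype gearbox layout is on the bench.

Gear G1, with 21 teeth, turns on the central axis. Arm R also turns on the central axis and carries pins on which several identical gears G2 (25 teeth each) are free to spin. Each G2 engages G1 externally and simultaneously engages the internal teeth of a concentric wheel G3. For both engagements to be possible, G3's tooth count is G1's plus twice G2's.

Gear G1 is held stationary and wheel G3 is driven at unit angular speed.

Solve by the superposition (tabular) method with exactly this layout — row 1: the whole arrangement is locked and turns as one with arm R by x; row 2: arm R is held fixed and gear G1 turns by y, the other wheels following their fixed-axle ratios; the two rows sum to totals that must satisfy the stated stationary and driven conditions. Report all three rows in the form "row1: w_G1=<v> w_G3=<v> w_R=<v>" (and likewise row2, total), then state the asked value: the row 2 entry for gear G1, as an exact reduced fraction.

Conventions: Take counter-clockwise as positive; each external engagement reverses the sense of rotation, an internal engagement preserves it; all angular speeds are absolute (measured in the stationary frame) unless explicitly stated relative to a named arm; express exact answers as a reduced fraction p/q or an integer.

row1: w_G1=71/92 w_G3=71/92 w_R=71/92
row2: w_G1=-71/92 w_G3=21/92 w_R=0
total: w_G1=0 w_G3=1 w_R=71/92
asked value: -71/92

class = planetary set [G3 = 21+2·25 = 71; Willis about the carrier]
row 1: whole set turns with the arm by x
row 2: sun turns y, ring = −(21/71)·y, arm 0
boundary: total ω_sun = x + y = 0 and total ω_ring = x − (21/71)·y = 1  ⇒  y = -71/92, x = 71/92
row 2 ring = −(21/71)·(-71/92) = 21/92
totals (row 1 + row 2): sun 71/92 + (-71/92) = 0, ring 71/92 + 21/92 = 1, arm 71/92 + 0 = 71/92
asked cell (row2, sun) = -71/92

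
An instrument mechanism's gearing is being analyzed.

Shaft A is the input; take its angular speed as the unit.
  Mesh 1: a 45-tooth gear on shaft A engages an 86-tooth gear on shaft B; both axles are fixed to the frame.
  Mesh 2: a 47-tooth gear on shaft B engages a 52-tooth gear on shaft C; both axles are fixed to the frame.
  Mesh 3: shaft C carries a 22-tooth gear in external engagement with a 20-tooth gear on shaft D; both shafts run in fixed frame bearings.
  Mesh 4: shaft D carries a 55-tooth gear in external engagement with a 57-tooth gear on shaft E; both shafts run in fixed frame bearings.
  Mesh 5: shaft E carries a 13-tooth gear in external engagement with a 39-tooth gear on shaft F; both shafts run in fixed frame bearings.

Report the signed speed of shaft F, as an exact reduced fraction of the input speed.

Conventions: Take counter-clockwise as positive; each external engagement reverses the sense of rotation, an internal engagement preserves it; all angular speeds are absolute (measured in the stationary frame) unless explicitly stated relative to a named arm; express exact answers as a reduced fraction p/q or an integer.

5-mesh fixed-axis compound train (all bearings frame-fixed)
mesh 1 [45T→86T]: |ω|/ω_in = 1×45/86 = 45/86, sense flips to −
mesh 2 [47T→52T]: |ω|/ω_in = (45/86)×47/52 = 2115/4472, sense flips to +
mesh 3 [22T→20T]: |ω|/ω_in = (2115/4472)×22/20 = 4653/8944, sense flips to −
mesh 4 [55T→57T]: |ω|/ω_in = (4653/8944)×55/57 = 85305/169936, sense flips to +
mesh 5 [13T→39T]: |ω|/ω_in = (85305/169936)×13/39 = 28435/169936, sense flips to −
signed output speed (× input speed) = -28435/169936

-28435/169936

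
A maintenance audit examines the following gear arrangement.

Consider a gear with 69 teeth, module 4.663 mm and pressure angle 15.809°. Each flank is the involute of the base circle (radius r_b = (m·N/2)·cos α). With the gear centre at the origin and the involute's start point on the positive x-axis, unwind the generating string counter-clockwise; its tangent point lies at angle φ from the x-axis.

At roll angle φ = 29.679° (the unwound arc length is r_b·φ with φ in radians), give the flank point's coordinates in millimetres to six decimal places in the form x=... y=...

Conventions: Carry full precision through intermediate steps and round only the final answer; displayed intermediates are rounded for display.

x=174.182542 y=6.980705

class = single-mesh tooth geometry [base-circle involute, m = 4.663, 69T]
pitch radius r_p = m·N/2 = 4.663·69/2 = 160.873500
base radius r_b = r_p·cos α = 160.873500·cos 15.809° = 154.788494
roll angle φ = 29.679° = 0.51799627 rad
x = r_b·(cos φ + φ·sin φ) = 174.182542
y = r_b·(sin φ − φ·cos φ) = 6.980705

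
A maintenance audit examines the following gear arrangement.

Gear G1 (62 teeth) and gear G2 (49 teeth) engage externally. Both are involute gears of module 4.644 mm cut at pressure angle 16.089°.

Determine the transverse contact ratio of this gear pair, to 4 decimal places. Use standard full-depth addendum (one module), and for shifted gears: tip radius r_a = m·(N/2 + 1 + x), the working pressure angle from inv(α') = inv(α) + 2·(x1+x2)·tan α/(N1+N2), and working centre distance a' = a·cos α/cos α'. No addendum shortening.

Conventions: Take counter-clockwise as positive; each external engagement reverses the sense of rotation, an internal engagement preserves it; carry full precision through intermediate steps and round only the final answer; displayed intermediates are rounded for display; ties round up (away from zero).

2.0270

recognized (one external pair, fixed centres): single-mesh tooth geometry, m = 4.644, N1 = 62, N2 = 49
base radii: r_b1 = 138.325272, r_b2 = 109.321586
tip radii: r_a1 = 148.608000, r_a2 = 118.422000
no profile shift: α' = α, a' = a
action lengths: √(r_a1²−r_b1²) = 54.318107, √(r_a2²−r_b2²) = 45.525387
base pitch p_b = π·m·cos α = 14.018118
CR = (54.318107 + 45.525387 − 257.742000·sin 16.08900°)/14.018118 = 2.027048
contact ratio ≈ 2.0270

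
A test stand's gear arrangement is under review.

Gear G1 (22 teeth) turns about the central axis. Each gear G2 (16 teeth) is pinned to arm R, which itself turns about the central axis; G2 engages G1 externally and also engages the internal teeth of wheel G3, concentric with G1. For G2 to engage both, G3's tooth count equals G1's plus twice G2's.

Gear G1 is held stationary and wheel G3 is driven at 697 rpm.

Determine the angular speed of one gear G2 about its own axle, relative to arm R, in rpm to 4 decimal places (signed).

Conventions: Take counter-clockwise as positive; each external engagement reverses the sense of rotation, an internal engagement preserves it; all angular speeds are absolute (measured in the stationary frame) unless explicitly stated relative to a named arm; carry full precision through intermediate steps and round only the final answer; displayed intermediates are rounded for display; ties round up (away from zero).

+680.9507 rpm

planetary set (22T centre, 16T on arm, 54T internal) — Willis relation
normalise by the input: solve with ω_ring = 1, then scale by 697 rpm
ring teeth: 22 + 2·16 = 54
22(ω_sun−ω_arm) = −54(ω_ring−ω_arm),  ω_sun = 0, ω_ring = 1
22(0−ω_arm) = −54(1−ω_arm)  ⇒  76·ω_arm = 54  ⇒  ω_arm = 27/38
sun–planet mesh: 22·(0−27/38) = −16·(ω_p−ω_arm)  ⇒  ω_p−ω_arm = 297/304
scale: ω_p−ω_arm = 297/304 × 697 rpm = +680.9507 rpm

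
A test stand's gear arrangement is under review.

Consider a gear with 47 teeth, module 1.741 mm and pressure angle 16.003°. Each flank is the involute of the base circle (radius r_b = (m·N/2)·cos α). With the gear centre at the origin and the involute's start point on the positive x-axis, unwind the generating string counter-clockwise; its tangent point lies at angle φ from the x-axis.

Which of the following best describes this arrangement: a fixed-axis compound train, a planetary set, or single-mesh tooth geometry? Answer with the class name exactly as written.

topology: single-mesh involute geometry — m = 1.741, N = 47
classification: single-mesh tooth geometry

single-mesh tooth geometry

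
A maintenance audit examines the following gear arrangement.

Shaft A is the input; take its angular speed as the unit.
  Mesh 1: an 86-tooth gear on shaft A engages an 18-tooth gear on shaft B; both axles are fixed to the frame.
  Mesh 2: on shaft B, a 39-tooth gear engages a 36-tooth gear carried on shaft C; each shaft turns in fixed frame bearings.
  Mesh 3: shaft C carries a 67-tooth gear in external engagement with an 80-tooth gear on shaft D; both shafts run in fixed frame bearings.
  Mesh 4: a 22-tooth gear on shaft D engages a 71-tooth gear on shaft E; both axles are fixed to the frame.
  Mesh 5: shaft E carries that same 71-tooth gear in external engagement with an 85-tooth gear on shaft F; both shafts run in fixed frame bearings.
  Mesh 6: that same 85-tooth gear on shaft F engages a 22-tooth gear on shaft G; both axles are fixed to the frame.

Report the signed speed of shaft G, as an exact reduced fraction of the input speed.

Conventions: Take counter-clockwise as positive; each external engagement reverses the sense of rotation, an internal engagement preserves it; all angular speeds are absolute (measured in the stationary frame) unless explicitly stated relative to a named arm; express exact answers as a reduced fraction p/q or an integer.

6-mesh fixed-axis compound train (all bearings frame-fixed)
mesh 1 [86T→18T]: |ω|/ω_in = 1×86/18 = 43/9, sense flips to −
mesh 2 [39T→36T]: |ω|/ω_in = (43/9)×39/36 = 559/108, sense flips to +
mesh 3 [67T→80T]: |ω|/ω_in = (559/108)×67/80 = 37453/8640, sense flips to −
mesh 4 [22T→71T]: |ω|/ω_in = (37453/8640)×22/71 = 411983/306720, sense flips to +
mesh 5 [71T→85T]: |ω|/ω_in = (411983/306720)×71/85 = 411983/367200, sense flips to −
mesh 6 [85T→22T]: |ω|/ω_in = (411983/367200)×85/22 = 37453/8640, sense flips to +
signed output speed (× input speed) = 37453/8640

37453/8640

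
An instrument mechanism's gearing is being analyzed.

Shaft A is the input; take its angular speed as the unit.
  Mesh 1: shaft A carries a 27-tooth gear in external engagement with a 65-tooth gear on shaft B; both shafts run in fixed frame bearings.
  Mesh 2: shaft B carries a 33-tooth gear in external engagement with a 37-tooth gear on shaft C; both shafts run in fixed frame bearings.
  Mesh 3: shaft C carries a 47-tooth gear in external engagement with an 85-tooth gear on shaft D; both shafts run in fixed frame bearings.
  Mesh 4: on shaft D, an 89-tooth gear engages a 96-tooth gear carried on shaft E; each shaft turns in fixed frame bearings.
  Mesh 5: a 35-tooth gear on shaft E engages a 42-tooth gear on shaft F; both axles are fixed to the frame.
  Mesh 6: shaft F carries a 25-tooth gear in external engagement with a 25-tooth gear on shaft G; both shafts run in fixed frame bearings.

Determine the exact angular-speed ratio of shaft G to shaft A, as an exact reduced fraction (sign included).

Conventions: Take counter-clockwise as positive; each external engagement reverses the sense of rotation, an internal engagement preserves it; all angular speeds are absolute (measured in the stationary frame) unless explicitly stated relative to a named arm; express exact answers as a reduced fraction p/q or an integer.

414117/2616640

class = fixed-axis compound train [6 meshes; 6 ratios multiply, 6 sense flips]
mesh 1 [27T→65T]: running ratio 27/65, sense −
mesh 2 [33T→37T]: running ratio 891/2405, sense +
mesh 3 [47T→85T]: running ratio 41877/204425, sense −
mesh 4 [89T→96T]: running ratio 1242351/6541600, sense +
mesh 5 [35T→42T]: running ratio 414117/2616640, sense −
mesh 6 [25T→25T]: running ratio 414117/2616640, sense +
ω_out/ω_in = 414117/2616640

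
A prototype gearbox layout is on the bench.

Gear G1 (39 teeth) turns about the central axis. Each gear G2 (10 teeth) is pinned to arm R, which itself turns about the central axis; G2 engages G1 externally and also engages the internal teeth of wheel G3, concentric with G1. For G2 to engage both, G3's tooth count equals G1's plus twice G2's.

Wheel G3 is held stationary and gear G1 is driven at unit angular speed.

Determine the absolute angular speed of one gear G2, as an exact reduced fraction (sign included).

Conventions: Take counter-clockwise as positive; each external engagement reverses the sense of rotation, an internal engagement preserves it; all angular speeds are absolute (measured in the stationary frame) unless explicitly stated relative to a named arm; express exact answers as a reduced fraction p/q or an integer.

topology: planetary set — G1 39T / G2 10T / G3 59T, arm = carrier (Willis)
ring teeth: 39 + 2·10 = 59
39(ω_sun−ω_arm) = −59(ω_ring−ω_arm),  ω_ring = 0, ω_sun = 1
39(1−ω_arm) = −59(0−ω_arm)  ⇒  98·ω_arm = 39  ⇒  ω_arm = 39/98
sun–planet mesh: 39·(1−39/98) = −10·(ω_p−ω_arm)  ⇒  ω_p−ω_arm = -2301/980
ω_p = 39/98 − 2301/980 = -39/20
exact speed ratio = -39/20

-39/20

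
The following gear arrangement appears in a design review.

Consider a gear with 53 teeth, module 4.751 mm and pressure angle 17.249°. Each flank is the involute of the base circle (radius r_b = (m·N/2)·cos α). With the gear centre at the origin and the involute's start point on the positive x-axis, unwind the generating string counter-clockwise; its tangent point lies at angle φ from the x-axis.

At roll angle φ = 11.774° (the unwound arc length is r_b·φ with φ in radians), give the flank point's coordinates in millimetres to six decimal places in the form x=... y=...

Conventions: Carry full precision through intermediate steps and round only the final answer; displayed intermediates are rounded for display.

x=122.751098 y=0.346333

topology: single-mesh involute geometry — m = 4.751, N = 53
pitch radius r_p = m·N/2 = 4.751·53/2 = 125.901500
base radius r_b = r_p·cos α = 125.901500·cos 17.249° = 120.239095
roll angle φ = 11.774° = 0.20549507 rad
x = r_b·(cos φ + φ·sin φ) = 122.751098
y = r_b·(sin φ − φ·cos φ) = 0.346333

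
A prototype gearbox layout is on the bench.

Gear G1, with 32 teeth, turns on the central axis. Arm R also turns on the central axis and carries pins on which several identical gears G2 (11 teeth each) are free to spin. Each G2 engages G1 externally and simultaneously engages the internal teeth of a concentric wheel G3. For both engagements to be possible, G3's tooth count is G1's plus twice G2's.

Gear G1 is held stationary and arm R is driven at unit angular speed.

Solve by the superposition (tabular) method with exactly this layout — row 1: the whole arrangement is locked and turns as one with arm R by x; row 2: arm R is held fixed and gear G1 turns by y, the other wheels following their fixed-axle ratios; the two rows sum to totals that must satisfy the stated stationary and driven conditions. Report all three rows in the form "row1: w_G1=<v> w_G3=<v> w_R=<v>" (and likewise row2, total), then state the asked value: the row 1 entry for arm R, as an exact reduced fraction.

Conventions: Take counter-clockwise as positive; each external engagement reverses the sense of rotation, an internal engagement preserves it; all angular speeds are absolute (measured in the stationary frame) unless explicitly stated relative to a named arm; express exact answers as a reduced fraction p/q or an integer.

row1: w_G1=1 w_G3=1 w_R=1
row2: w_G1=-1 w_G3=16/27 w_R=0
total: w_G1=0 w_G3=43/27 w_R=1
asked value: 1

planetary set (32T centre, 11T on arm, 54T internal) — Willis relation
row 1 (train locked, turned with arm): all members turn x
row 2: sun turns y, ring = −(32/54)·y, arm 0
boundary: total ω_sun = x + y = 0 and total ω_arm = x = 1  ⇒  y = -1, x = 1
row 2 ring = −(32/54)·(-1) = 16/27
totals (row 1 + row 2): sun 1 + (-1) = 0, ring 1 + 16/27 = 43/27, arm 1 + 0 = 1
asked cell (row1, arm) = 1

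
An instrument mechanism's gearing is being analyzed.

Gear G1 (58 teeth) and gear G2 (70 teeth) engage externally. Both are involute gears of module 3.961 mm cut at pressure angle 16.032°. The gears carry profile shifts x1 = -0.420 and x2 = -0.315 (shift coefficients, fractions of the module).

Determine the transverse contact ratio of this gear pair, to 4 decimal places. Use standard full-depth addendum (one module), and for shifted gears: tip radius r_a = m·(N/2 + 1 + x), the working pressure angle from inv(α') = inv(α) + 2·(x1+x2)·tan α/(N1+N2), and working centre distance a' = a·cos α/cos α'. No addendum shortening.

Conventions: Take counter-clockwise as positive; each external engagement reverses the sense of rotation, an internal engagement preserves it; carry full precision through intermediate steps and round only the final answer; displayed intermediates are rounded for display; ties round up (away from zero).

topology: single-mesh involute geometry — m = 3.961, 58T/70T pair
base radii: r_b1 = 110.401469, r_b2 = 133.243152
tip radii: r_a1 = 117.166380, r_a2 = 141.348285
inv(α') = inv(16.032°) + 2·(-0.420-0.315)·tan α/(58+70) = 0.00423869  ⇒  α' = 13.27689°
a' = a·cos α / cos α' = 253.5040·cos 16.032°/cos 13.27689° = 250.335694
action lengths: √(r_a1²−r_b1²) = 39.236160, √(r_a2²−r_b2²) = 47.176266
base pitch p_b = π·m·cos α = 11.959877
CR = (39.236160 + 47.176266 − 250.335694·sin 13.27689°)/11.959877 = 2.418173
contact ratio ≈ 2.4182

2.4182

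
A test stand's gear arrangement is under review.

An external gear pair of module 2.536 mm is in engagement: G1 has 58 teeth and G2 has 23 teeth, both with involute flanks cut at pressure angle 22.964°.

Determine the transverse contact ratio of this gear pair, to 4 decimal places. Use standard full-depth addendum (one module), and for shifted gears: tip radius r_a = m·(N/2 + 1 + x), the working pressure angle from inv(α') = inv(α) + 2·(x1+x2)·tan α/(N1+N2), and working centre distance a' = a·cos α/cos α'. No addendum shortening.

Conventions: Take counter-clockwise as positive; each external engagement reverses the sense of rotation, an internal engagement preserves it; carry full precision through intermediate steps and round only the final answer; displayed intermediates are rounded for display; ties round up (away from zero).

single-mesh involute tooth geometry (58T engaging 23T at module 2.536)
base radii: r_b1 = 67.715651, r_b2 = 26.852758
tip radii: r_a1 = 76.080000, r_a2 = 31.700000
no profile shift: α' = α, a' = a
action lengths: √(r_a1²−r_b1²) = 34.680788, √(r_a2²−r_b2²) = 16.846940
base pitch p_b = π·m·cos α = 7.335689
CR = (34.680788 + 16.846940 − 102.708000·sin 22.96400°)/7.335689 = 1.561670
contact ratio ≈ 1.5617

1.5617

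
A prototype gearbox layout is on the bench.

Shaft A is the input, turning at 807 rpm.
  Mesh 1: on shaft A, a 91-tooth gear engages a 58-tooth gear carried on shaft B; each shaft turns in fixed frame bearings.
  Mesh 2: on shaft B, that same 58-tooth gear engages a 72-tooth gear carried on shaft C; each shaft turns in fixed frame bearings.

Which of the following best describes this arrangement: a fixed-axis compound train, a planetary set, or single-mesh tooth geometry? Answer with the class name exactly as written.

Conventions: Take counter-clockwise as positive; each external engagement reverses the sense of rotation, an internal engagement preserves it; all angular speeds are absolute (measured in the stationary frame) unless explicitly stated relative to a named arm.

2-mesh fixed-axis compound train (all bearings frame-fixed)
classification: fixed-axis compound train

fixed-axis compound train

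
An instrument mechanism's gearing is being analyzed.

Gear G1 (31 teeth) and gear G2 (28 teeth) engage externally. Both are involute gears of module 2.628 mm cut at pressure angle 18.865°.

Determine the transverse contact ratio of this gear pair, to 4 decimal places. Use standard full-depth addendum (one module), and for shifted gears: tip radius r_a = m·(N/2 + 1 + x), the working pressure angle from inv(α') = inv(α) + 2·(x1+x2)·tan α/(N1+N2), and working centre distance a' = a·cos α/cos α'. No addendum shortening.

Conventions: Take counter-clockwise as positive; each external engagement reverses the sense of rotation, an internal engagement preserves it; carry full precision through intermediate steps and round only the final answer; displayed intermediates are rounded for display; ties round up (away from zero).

recognized (one external pair, fixed centres): single-mesh tooth geometry, m = 2.628, N1 = 31, N2 = 28
base radii: r_b1 = 38.545894, r_b2 = 34.815646
tip radii: r_a1 = 43.362000, r_a2 = 39.420000
no profile shift: α' = α, a' = a
action lengths: √(r_a1²−r_b1²) = 19.861448, √(r_a2²−r_b2²) = 18.488028
base pitch p_b = π·m·cos α = 7.812613
CR = (19.861448 + 18.488028 − 77.526000·sin 18.86500°)/7.812613 = 1.700105
contact ratio ≈ 1.7001

1.7001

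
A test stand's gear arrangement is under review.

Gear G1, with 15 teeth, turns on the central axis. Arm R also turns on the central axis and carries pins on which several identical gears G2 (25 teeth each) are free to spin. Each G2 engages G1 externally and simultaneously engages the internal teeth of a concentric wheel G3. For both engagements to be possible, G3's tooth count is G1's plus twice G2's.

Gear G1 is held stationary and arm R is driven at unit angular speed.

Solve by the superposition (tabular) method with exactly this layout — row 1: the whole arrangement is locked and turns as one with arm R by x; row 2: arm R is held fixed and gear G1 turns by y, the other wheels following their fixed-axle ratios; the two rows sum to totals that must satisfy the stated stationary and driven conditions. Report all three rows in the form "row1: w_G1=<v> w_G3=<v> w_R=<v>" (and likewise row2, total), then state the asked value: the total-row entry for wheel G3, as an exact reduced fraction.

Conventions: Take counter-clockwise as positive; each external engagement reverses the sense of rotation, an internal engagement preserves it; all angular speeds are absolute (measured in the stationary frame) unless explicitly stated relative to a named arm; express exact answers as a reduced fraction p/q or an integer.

row1: w_G1=1 w_G3=1 w_R=1
row2: w_G1=-1 w_G3=3/13 w_R=0
total: w_G1=0 w_G3=16/13 w_R=1
asked value: 16/13

planetary set (15T centre, 25T on arm, 65T internal) — Willis relation
row 1 (train locked, turned with arm): all members turn x
row 2: sun turns y, ring = −(15/65)·y, arm 0
boundary: total ω_sun = x + y = 0 and total ω_arm = x = 1  ⇒  y = -1, x = 1
row 2 ring = −(15/65)·(-1) = 3/13
totals (row 1 + row 2): sun 1 + (-1) = 0, ring 1 + 3/13 = 16/13, arm 1 + 0 = 1
asked cell (total, ring) = 16/13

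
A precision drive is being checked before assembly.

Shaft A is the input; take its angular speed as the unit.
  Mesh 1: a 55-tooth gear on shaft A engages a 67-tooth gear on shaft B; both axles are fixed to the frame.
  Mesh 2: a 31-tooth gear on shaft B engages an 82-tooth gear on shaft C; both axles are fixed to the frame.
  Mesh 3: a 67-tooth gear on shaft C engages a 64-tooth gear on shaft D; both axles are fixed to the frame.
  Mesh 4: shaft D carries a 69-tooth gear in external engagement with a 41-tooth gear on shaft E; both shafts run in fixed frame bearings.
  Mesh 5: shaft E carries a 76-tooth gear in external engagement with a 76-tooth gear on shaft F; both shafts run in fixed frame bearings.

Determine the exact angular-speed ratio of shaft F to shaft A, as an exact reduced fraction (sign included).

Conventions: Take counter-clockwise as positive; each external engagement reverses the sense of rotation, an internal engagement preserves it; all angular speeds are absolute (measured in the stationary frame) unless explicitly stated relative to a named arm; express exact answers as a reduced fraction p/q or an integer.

class = fixed-axis compound train [5 meshes; 5 ratios multiply, 5 sense flips]
mesh 1 [55T→67T]: running ratio 55/67, sense −
mesh 2 [31T→82T]: running ratio 1705/5494, sense +
mesh 3 [67T→64T]: running ratio 1705/5248, sense −
mesh 4 [69T→41T]: running ratio 117645/215168, sense +
mesh 5 [76T→76T]: running ratio 117645/215168, sense −
ω_out/ω_in = -117645/215168

-117645/215168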